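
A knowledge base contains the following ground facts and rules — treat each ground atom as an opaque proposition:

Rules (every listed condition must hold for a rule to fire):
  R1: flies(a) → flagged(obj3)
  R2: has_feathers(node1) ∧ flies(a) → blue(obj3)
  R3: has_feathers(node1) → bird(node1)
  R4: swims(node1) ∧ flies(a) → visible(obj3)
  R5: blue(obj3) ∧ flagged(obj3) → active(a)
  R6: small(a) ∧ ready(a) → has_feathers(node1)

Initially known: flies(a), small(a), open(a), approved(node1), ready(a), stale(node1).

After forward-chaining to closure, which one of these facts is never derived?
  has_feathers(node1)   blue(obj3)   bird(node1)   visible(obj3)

Round 1: R1 [flies(a) → flagged(obj3)]; R6 [small(a) ∧ ready(a) → has_feathers(node1)]. Adds flagged(obj3), has_feathers(node1).
Round 2: R2 [has_feathers(node1) ∧ flies(a) → blue(obj3)]; R3 [has_feathers(node1) → bird(node1)]. Adds blue(obj3), bird(node1).
Round 3: R5 [blue(obj3) ∧ flagged(obj3) → active(a)]. Adds active(a).
Derived: blue(obj3) (round 2), has_feathers(node1) (round 1), bird(node1) (round 2). visible(obj3) never appears in any round.

visible(obj3)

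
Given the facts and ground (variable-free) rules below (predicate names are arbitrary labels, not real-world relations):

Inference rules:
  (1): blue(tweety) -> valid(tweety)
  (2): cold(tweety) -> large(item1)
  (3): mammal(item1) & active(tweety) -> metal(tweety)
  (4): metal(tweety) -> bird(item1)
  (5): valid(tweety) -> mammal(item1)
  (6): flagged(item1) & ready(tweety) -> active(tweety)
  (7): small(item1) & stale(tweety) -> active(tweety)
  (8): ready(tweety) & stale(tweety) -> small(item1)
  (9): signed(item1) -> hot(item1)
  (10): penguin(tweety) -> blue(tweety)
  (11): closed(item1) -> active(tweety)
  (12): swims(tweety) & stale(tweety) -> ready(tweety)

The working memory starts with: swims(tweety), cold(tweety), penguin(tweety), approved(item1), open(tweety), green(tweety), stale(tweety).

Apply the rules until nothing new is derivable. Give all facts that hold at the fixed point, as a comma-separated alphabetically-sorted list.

Round 1 — (2), (10), (12), derive large(item1), blue(tweety), ready(tweety).
Round 2 — (1), (8), derive valid(tweety), small(item1).
Round 3 — (5), (7), derive mammal(item1), active(tweety).
Round 4 — (3), derive metal(tweety).
Round 5 — (4), derive bird(item1).

active(tweety), approved(item1), bird(item1), blue(tweety), cold(tweety), green(tweety), large(item1), mammal(item1), metal(tweety), open(tweety), penguin(tweety), ready(tweety), small(item1), stale(tweety), swims(tweety), valid(tweety)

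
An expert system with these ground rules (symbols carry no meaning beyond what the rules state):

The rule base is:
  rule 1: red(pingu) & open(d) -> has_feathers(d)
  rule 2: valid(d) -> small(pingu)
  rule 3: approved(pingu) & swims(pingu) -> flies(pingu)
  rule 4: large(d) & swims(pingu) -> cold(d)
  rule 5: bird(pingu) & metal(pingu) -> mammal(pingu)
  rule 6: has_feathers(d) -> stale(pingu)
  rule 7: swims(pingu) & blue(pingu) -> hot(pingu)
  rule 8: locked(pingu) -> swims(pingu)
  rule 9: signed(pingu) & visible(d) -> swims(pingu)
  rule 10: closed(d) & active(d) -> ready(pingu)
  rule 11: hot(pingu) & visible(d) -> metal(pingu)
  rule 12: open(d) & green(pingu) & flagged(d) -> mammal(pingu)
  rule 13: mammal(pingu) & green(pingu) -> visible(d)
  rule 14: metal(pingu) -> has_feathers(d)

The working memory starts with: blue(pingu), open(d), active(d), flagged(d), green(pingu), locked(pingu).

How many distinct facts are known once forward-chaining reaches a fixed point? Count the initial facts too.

13

Round 1 fires rule 8, rule 12, giving swims(pingu), mammal(pingu).
Round 2 fires rule 7, rule 13, giving hot(pingu), visible(d).
Round 3 fires rule 11, giving metal(pingu).
Round 4 fires rule 14, giving has_feathers(d).
Round 5 fires rule 6, giving stale(pingu).
Closure: {active(d), blue(pingu), flagged(d), green(pingu), has_feathers(d), hot(pingu), locked(pingu), mammal(pingu), metal(pingu), open(d), stale(pingu), swims(pingu), visible(d)} — 13 facts.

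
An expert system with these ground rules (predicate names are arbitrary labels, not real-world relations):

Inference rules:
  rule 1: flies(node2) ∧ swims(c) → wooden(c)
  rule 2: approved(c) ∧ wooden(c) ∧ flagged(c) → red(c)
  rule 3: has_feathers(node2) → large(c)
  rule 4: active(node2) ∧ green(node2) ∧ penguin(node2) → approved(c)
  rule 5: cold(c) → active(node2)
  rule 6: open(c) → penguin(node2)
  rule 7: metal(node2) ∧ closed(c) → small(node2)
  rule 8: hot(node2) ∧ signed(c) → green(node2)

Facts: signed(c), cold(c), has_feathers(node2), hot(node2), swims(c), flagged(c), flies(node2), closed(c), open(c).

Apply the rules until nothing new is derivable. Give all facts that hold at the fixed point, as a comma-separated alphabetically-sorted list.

active(node2), approved(c), closed(c), cold(c), flagged(c), flies(node2), green(node2), has_feathers(node2), hot(node2), large(c), open(c), penguin(node2), red(c), signed(c), swims(c), wooden(c)

Round 1: rule 1 [flies(node2) ∧ swims(c) → wooden(c)]; rule 3 [has_feathers(node2) → large(c)]; rule 5 [cold(c) → active(node2)]; rule 6 [open(c) → penguin(node2)]; rule 8 [hot(node2) ∧ signed(c) → green(node2)]. New: wooden(c), large(c), active(node2), penguin(node2), green(node2).
Round 2: rule 4 [active(node2) ∧ green(node2) ∧ penguin(node2) → approved(c)]. New: approved(c).
Round 3: rule 2 [approved(c) ∧ wooden(c) ∧ flagged(c) → red(c)]. New: red(c).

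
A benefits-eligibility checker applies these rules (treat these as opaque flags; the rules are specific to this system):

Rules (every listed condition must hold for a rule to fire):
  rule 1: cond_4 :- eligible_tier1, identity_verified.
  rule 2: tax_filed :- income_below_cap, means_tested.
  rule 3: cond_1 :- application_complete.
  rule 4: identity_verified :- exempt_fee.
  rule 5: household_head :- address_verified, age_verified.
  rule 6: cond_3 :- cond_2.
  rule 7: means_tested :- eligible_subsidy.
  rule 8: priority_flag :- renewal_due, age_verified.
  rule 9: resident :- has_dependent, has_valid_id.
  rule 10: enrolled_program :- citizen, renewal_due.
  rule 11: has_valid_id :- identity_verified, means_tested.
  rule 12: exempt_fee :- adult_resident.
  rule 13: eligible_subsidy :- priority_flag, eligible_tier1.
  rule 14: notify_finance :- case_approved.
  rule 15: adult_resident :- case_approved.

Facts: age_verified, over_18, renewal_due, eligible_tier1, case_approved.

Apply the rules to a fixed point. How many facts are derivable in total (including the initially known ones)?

14

Round 1: rule 8 [priority_flag :- renewal_due, age_verified.]; rule 14 [notify_finance :- case_approved.]; rule 15 [adult_resident :- case_approved.]. New: priority_flag, notify_finance, adult_resident.
Round 2: rule 12 [exempt_fee :- adult_resident.]; rule 13 [eligible_subsidy :- priority_flag, eligible_tier1.]. New: exempt_fee, eligible_subsidy.
Round 3: rule 4 [identity_verified :- exempt_fee.]; rule 7 [means_tested :- eligible_subsidy.]. New: identity_verified, means_tested.
Round 4: rule 1 [cond_4 :- eligible_tier1, identity_verified.]; rule 11 [has_valid_id :- identity_verified, means_tested.]. New: cond_4, has_valid_id.
Closure: {adult_resident, age_verified, case_approved, cond_4, eligible_subsidy, eligible_tier1, exempt_fee, has_valid_id, identity_verified, means_tested, notify_finance, over_18, priority_flag, renewal_due} — 14 facts.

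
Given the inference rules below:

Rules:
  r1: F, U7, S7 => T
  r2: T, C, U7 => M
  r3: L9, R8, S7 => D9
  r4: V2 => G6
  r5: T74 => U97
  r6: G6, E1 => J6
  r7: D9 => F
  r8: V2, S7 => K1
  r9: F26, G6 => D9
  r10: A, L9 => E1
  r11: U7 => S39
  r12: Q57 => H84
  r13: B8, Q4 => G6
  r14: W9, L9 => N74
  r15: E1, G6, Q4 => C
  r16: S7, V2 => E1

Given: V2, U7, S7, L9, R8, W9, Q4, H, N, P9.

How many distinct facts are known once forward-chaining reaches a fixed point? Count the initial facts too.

21

Round 1 fires r3, r4, r8, r11, r14, r16, giving D9, G6, K1, S39, N74, E1.
Round 2 fires r6, r7, r15, giving J6, F, C.
Round 3 fires r1, giving T.
Round 4 fires r2, giving M.
Closure: {C, D9, E1, F, G6, H, J6, K1, L9, M, N, N74, P9, Q4, R8, S39, S7, T, U7, V2, W9} — 21 facts.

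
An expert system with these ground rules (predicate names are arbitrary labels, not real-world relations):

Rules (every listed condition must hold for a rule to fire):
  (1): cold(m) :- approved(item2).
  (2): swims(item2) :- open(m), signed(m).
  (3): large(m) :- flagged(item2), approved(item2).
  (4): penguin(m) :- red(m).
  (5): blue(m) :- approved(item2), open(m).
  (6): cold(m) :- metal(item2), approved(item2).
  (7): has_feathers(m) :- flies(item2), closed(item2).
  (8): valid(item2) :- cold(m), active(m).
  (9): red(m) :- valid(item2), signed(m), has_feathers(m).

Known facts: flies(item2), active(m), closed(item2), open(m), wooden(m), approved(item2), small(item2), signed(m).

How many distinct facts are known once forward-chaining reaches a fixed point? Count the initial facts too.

15

Round 1: (1) [cold(m) :- approved(item2).]; (2) [swims(item2) :- open(m), signed(m).]; (5) [blue(m) :- approved(item2), open(m).]; (7) [has_feathers(m) :- flies(item2), closed(item2).]. Adds cold(m), swims(item2), blue(m), has_feathers(m).
Round 2: (8) [valid(item2) :- cold(m), active(m).]. Adds valid(item2).
Round 3: (9) [red(m) :- valid(item2), signed(m), has_feathers(m).]. Adds red(m).
Round 4: (4) [penguin(m) :- red(m).]. Adds penguin(m).
Closure: {active(m), approved(item2), blue(m), closed(item2), cold(m), flies(item2), has_feathers(m), open(m), penguin(m), red(m), signed(m), small(item2), swims(item2), valid(item2), wooden(m)} — 15 facts.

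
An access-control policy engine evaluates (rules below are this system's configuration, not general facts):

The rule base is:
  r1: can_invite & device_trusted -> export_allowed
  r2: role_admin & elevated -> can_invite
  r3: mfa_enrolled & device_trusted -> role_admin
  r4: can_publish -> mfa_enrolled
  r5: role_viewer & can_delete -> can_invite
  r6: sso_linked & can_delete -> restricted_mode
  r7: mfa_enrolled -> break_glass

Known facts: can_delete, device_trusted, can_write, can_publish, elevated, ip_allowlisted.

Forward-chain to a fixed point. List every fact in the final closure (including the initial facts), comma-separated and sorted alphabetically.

break_glass, can_delete, can_invite, can_publish, can_write, device_trusted, elevated, export_allowed, ip_allowlisted, mfa_enrolled, role_admin

Round 1: r4 [can_publish -> mfa_enrolled]. Adds mfa_enrolled.
Round 2: r3 [mfa_enrolled & device_trusted -> role_admin]; r7 [mfa_enrolled -> break_glass]. Adds role_admin, break_glass.
Round 3: r2 [role_admin & elevated -> can_invite]. Adds can_invite.
Round 4: r1 [can_invite & device_trusted -> export_allowed]. Adds export_allowed.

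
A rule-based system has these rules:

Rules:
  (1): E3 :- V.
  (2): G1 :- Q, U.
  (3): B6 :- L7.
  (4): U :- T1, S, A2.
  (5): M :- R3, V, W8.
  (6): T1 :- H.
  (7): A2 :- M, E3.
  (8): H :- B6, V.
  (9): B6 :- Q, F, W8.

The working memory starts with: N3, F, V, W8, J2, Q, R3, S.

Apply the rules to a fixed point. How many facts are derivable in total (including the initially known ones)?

16

[1] (1) [E3 :- V.]; (5) [M :- R3, V, W8.]; (9) [B6 :- Q, F, W8.]. ⇒ new: E3, M, B6.
[2] (7) [A2 :- M, E3.]; (8) [H :- B6, V.]. ⇒ new: A2, H.
[3] (6) [T1 :- H.]. ⇒ new: T1.
[4] (4) [U :- T1, S, A2.]. ⇒ new: U.
[5] (2) [G1 :- Q, U.]. ⇒ new: G1.
Closure: {A2, B6, E3, F, G1, H, J2, M, N3, Q, R3, S, T1, U, V, W8} — 16 facts.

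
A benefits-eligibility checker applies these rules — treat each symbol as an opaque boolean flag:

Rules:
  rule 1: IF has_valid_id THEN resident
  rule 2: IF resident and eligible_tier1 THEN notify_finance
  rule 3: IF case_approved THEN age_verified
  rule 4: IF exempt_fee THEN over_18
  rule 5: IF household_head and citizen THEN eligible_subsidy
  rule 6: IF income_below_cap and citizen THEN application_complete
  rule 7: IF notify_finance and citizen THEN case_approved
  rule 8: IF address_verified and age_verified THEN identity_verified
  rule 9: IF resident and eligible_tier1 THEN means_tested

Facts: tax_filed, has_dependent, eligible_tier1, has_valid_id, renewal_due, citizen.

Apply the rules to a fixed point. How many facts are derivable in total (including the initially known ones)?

11

Round 1: rule 1 [IF has_valid_id THEN resident]. New: resident.
Round 2: rule 2 [IF resident and eligible_tier1 THEN notify_finance]; rule 9 [IF resident and eligible_tier1 THEN means_tested]. New: notify_finance, means_tested.
Round 3: rule 7 [IF notify_finance and citizen THEN case_approved]. New: case_approved.
Round 4: rule 3 [IF case_approved THEN age_verified]. New: age_verified.
Closure: {age_verified, case_approved, citizen, eligible_tier1, has_dependent, has_valid_id, means_tested, notify_finance, renewal_due, resident, tax_filed} — 11 facts.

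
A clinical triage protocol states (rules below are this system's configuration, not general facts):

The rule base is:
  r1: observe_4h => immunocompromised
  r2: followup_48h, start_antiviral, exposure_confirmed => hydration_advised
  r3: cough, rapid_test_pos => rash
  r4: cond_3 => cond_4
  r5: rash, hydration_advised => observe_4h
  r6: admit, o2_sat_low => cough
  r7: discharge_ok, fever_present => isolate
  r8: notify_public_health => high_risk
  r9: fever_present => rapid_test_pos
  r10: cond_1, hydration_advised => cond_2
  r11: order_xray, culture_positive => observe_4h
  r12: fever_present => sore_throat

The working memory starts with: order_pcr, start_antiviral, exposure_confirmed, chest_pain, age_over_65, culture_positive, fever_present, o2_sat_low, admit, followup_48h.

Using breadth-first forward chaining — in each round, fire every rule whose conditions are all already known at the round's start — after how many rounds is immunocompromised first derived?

[1] r2 [followup_48h, start_antiviral, exposure_confirmed => hydration_advised]; r6 [admit, o2_sat_low => cough]; r9 [fever_present => rapid_test_pos]; r12 [fever_present => sore_throat]. ⇒ new: hydration_advised, cough, rapid_test_pos, sore_throat.
[2] r3 [cough, rapid_test_pos => rash]. ⇒ new: rash.
[3] r5 [rash, hydration_advised => observe_4h]. ⇒ new: observe_4h.
[4] r1 [observe_4h => immunocompromised]. ⇒ new: immunocompromised.
immunocompromised first appears in round 4.

4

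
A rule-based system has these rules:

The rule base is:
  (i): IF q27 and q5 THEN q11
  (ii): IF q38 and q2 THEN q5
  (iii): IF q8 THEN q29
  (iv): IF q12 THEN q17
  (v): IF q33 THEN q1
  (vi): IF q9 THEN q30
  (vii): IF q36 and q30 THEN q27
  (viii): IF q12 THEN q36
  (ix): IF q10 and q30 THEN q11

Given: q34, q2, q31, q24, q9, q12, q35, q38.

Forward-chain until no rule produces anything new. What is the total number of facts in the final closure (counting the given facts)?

Round 1: (ii) [IF q38 and q2 THEN q5]; (iv) [IF q12 THEN q17]; (vi) [IF q9 THEN q30]; (viii) [IF q12 THEN q36]. New: q5, q17, q30, q36.
Round 2: (vii) [IF q36 and q30 THEN q27]. New: q27.
Round 3: (i) [IF q27 and q5 THEN q11]. New: q11.
Closure: {q11, q12, q17, q2, q24, q27, q30, q31, q34, q35, q36, q38, q5, q9} — 14 facts.

14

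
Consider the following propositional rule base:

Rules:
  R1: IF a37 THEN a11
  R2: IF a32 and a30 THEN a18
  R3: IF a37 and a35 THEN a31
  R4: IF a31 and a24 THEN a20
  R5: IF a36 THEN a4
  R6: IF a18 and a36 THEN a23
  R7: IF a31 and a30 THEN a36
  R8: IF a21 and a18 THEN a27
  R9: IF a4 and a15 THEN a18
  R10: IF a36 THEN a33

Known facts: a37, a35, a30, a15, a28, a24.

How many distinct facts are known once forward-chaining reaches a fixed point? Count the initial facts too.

14

Round 1 — R1, R3, derive a11, a31.
Round 2 — R4, R7, derive a20, a36.
Round 3 — R5, R10, derive a4, a33.
Round 4 — R9, derive a18.
Round 5 — R6, derive a23.
Closure: {a11, a15, a18, a20, a23, a24, a28, a30, a31, a33, a35, a36, a37, a4} — 14 facts.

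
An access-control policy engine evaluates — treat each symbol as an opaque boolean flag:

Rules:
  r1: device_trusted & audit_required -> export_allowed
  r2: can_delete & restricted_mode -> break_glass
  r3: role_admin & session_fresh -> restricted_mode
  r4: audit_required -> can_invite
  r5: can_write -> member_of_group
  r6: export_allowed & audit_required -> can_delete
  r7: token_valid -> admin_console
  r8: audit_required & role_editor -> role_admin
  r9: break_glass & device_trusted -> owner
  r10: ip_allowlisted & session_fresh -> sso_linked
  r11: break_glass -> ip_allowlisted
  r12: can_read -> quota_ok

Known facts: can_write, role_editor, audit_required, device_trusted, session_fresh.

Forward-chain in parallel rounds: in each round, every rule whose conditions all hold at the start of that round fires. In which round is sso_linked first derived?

5

[1] r1 [device_trusted & audit_required -> export_allowed]; r4 [audit_required -> can_invite]; r5 [can_write -> member_of_group]; r8 [audit_required & role_editor -> role_admin]. ⇒ new: export_allowed, can_invite, member_of_group, role_admin.
[2] r3 [role_admin & session_fresh -> restricted_mode]; r6 [export_allowed & audit_required -> can_delete]. ⇒ new: restricted_mode, can_delete.
[3] r2 [can_delete & restricted_mode -> break_glass]. ⇒ new: break_glass.
[4] r9 [break_glass & device_trusted -> owner]; r11 [break_glass -> ip_allowlisted]. ⇒ new: owner, ip_allowlisted.
[5] r10 [ip_allowlisted & session_fresh -> sso_linked]. ⇒ new: sso_linked.
sso_linked first appears in round 5.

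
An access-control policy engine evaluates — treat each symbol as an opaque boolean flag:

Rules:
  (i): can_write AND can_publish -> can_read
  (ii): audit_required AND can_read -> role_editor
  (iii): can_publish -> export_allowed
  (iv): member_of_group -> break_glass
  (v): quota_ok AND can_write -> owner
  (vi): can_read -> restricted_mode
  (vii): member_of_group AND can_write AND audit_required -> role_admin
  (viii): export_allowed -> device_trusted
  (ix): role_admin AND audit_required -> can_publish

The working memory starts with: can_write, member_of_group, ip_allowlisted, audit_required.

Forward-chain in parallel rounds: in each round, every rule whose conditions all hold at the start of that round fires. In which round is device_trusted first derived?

Round 1: (iv) [member_of_group -> break_glass]; (vii) [member_of_group AND can_write AND audit_required -> role_admin]. New: break_glass, role_admin.
Round 2: (ix) [role_admin AND audit_required -> can_publish]. New: can_publish.
Round 3: (i) [can_write AND can_publish -> can_read]; (iii) [can_publish -> export_allowed]. New: can_read, export_allowed.
Round 4: (ii) [audit_required AND can_read -> role_editor]; (vi) [can_read -> restricted_mode]; (viii) [export_allowed -> device_trusted]. New: role_editor, restricted_mode, device_trusted.
device_trusted first appears in round 4.

4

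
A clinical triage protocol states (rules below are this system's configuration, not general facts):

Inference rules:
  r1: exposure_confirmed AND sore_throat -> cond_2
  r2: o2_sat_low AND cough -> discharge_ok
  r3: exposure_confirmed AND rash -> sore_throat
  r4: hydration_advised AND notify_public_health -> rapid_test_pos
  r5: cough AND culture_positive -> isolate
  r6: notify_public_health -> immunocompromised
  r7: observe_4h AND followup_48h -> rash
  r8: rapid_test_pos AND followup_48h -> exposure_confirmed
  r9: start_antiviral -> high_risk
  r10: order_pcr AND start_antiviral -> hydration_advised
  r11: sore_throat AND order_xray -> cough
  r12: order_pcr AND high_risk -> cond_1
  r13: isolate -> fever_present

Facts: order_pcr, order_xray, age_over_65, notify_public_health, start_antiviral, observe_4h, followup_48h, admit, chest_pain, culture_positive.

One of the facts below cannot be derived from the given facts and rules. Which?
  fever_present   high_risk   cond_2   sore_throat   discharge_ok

discharge_ok

[1] r6 [notify_public_health -> immunocompromised]; r7 [observe_4h AND followup_48h -> rash]; r9 [start_antiviral -> high_risk]; r10 [order_pcr AND start_antiviral -> hydration_advised]. ⇒ new: immunocompromised, rash, high_risk, hydration_advised.
[2] r4 [hydration_advised AND notify_public_health -> rapid_test_pos]; r12 [order_pcr AND high_risk -> cond_1]. ⇒ new: rapid_test_pos, cond_1.
[3] r8 [rapid_test_pos AND followup_48h -> exposure_confirmed]. ⇒ new: exposure_confirmed.
[4] r3 [exposure_confirmed AND rash -> sore_throat]. ⇒ new: sore_throat.
[5] r1 [exposure_confirmed AND sore_throat -> cond_2]; r11 [sore_throat AND order_xray -> cough]. ⇒ new: cond_2, cough.
[6] r5 [cough AND culture_positive -> isolate]. ⇒ new: isolate.
[7] r13 [isolate -> fever_present]. ⇒ new: fever_present.
Derived: high_risk (round 1), fever_present (round 7), sore_throat (round 4), cond_2 (round 5). discharge_ok never appears in any round.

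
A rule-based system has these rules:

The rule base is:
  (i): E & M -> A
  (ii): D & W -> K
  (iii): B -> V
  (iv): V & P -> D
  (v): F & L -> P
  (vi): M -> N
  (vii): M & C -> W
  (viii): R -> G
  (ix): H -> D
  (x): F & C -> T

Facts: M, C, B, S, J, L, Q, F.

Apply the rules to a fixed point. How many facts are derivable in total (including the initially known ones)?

Round 1 fires (iii), (v), (vi), (vii), (x), giving V, P, N, W, T.
Round 2 fires (iv), giving D.
Round 3 fires (ii), giving K.
Closure: {B, C, D, F, J, K, L, M, N, P, Q, S, T, V, W} — 15 facts.

15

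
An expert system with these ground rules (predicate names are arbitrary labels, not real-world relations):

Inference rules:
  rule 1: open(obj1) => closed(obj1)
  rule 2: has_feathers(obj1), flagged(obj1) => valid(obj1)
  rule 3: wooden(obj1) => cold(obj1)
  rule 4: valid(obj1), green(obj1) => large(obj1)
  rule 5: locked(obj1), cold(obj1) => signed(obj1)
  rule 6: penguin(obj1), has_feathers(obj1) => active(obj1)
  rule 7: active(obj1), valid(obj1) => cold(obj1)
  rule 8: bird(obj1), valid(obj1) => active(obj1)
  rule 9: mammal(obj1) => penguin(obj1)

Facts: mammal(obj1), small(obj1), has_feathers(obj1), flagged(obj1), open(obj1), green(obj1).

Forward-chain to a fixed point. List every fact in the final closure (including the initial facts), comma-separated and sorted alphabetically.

active(obj1), closed(obj1), cold(obj1), flagged(obj1), green(obj1), has_feathers(obj1), large(obj1), mammal(obj1), open(obj1), penguin(obj1), small(obj1), valid(obj1)

Round 1: rule 1 [open(obj1) => closed(obj1)]; rule 2 [has_feathers(obj1), flagged(obj1) => valid(obj1)]; rule 9 [mammal(obj1) => penguin(obj1)]. New: closed(obj1), valid(obj1), penguin(obj1).
Round 2: rule 4 [valid(obj1), green(obj1) => large(obj1)]; rule 6 [penguin(obj1), has_feathers(obj1) => active(obj1)]. New: large(obj1), active(obj1).
Round 3: rule 7 [active(obj1), valid(obj1) => cold(obj1)]. New: cold(obj1).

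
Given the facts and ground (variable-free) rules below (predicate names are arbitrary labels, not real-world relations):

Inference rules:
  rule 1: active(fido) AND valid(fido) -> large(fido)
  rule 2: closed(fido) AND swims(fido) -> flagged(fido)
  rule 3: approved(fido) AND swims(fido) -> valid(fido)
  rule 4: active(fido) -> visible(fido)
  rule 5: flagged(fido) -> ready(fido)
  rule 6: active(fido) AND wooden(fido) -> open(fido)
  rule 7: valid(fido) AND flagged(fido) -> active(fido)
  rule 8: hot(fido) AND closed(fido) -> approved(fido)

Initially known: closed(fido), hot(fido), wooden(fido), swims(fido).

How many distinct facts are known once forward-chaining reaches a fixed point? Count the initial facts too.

[1] rule 2 [closed(fido) AND swims(fido) -> flagged(fido)]; rule 8 [hot(fido) AND closed(fido) -> approved(fido)]. ⇒ new: flagged(fido), approved(fido).
[2] rule 3 [approved(fido) AND swims(fido) -> valid(fido)]; rule 5 [flagged(fido) -> ready(fido)]. ⇒ new: valid(fido), ready(fido).
[3] rule 7 [valid(fido) AND flagged(fido) -> active(fido)]. ⇒ new: active(fido).
[4] rule 1 [active(fido) AND valid(fido) -> large(fido)]; rule 4 [active(fido) -> visible(fido)]; rule 6 [active(fido) AND wooden(fido) -> open(fido)]. ⇒ new: large(fido), visible(fido), open(fido).
Closure: {active(fido), approved(fido), closed(fido), flagged(fido), hot(fido), large(fido), open(fido), ready(fido), swims(fido), valid(fido), visible(fido), wooden(fido)} — 12 facts.

12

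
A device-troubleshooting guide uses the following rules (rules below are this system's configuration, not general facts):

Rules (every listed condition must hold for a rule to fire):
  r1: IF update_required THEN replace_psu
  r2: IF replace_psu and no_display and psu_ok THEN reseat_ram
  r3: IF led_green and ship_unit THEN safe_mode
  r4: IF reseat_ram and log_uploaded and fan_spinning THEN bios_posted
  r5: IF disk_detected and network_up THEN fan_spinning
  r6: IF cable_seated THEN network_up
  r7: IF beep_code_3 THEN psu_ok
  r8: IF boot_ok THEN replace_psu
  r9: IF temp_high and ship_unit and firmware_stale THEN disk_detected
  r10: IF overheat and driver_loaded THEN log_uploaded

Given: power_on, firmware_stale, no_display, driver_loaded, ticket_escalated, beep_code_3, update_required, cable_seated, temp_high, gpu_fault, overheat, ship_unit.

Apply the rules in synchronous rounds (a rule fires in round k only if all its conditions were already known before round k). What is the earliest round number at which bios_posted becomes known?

3

Round 1: r1 [IF update_required THEN replace_psu]; r6 [IF cable_seated THEN network_up]; r7 [IF beep_code_3 THEN psu_ok]; r9 [IF temp_high and ship_unit and firmware_stale THEN disk_detected]; r10 [IF overheat and driver_loaded THEN log_uploaded]. New: replace_psu, network_up, psu_ok, disk_detected, log_uploaded.
Round 2: r2 [IF replace_psu and no_display and psu_ok THEN reseat_ram]; r5 [IF disk_detected and network_up THEN fan_spinning]. New: reseat_ram, fan_spinning.
Round 3: r4 [IF reseat_ram and log_uploaded and fan_spinning THEN bios_posted]. New: bios_posted.
bios_posted first appears in round 3.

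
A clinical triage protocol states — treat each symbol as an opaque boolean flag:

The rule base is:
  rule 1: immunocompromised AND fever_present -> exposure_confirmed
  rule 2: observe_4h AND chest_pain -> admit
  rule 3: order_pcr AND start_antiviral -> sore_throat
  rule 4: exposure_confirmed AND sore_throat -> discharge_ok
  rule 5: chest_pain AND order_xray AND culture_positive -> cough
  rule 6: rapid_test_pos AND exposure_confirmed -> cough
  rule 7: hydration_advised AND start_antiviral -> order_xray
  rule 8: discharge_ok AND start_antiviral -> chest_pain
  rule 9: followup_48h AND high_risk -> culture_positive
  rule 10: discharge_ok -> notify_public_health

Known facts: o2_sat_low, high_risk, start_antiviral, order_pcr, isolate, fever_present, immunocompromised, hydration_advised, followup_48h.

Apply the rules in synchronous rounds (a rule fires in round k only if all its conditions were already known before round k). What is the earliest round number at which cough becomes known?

Round 1 — rule 1, rule 3, rule 7, rule 9, derive exposure_confirmed, sore_throat, order_xray, culture_positive.
Round 2 — rule 4, derive discharge_ok.
Round 3 — rule 8, rule 10, derive chest_pain, notify_public_health.
Round 4 — rule 5, derive cough.
cough first appears in round 4.

4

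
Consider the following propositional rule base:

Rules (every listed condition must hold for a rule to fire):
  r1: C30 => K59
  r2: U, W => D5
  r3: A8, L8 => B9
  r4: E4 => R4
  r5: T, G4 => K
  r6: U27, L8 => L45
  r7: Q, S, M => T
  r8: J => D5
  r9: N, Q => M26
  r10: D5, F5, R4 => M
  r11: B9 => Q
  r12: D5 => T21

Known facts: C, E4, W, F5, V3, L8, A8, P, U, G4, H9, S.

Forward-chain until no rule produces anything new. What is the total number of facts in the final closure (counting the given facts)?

[1] r2 [U, W => D5]; r3 [A8, L8 => B9]; r4 [E4 => R4]. ⇒ new: D5, B9, R4.
[2] r10 [D5, F5, R4 => M]; r11 [B9 => Q]; r12 [D5 => T21]. ⇒ new: M, Q, T21.
[3] r7 [Q, S, M => T]. ⇒ new: T.
[4] r5 [T, G4 => K]. ⇒ new: K.
Closure: {A8, B9, C, D5, E4, F5, G4, H9, K, L8, M, P, Q, R4, S, T, T21, U, V3, W} — 20 facts.

20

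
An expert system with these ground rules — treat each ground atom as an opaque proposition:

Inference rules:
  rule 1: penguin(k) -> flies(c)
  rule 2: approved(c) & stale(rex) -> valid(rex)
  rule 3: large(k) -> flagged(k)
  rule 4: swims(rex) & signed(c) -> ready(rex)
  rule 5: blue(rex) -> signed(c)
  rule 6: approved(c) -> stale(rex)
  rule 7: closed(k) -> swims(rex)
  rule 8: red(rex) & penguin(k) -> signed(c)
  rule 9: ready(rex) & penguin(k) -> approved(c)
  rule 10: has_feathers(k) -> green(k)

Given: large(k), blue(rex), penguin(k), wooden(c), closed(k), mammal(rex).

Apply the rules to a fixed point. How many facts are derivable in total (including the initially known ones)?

14

[1] rule 1 [penguin(k) -> flies(c)]; rule 3 [large(k) -> flagged(k)]; rule 5 [blue(rex) -> signed(c)]; rule 7 [closed(k) -> swims(rex)]. ⇒ new: flies(c), flagged(k), signed(c), swims(rex).
[2] rule 4 [swims(rex) & signed(c) -> ready(rex)]. ⇒ new: ready(rex).
[3] rule 9 [ready(rex) & penguin(k) -> approved(c)]. ⇒ new: approved(c).
[4] rule 6 [approved(c) -> stale(rex)]. ⇒ new: stale(rex).
[5] rule 2 [approved(c) & stale(rex) -> valid(rex)]. ⇒ new: valid(rex).
Closure: {approved(c), blue(rex), closed(k), flagged(k), flies(c), large(k), mammal(rex), penguin(k), ready(rex), signed(c), stale(rex), swims(rex), valid(rex), wooden(c)} — 14 facts.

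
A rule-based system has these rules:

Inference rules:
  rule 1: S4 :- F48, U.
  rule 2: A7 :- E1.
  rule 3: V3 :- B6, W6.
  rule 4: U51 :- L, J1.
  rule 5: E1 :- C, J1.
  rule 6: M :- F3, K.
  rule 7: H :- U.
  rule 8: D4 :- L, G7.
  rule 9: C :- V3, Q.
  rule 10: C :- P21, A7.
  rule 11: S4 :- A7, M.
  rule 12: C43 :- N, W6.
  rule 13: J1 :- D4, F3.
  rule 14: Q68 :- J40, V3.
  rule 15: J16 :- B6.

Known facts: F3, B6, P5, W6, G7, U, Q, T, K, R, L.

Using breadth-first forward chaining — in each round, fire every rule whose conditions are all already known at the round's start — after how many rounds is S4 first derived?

5

Round 1: rule 3 [V3 :- B6, W6.]; rule 6 [M :- F3, K.]; rule 7 [H :- U.]; rule 8 [D4 :- L, G7.]; rule 15 [J16 :- B6.]. Adds V3, M, H, D4, J16.
Round 2: rule 9 [C :- V3, Q.]; rule 13 [J1 :- D4, F3.]. Adds C, J1.
Round 3: rule 4 [U51 :- L, J1.]; rule 5 [E1 :- C, J1.]. Adds U51, E1.
Round 4: rule 2 [A7 :- E1.]. Adds A7.
Round 5: rule 11 [S4 :- A7, M.]. Adds S4.
S4 first appears in round 5.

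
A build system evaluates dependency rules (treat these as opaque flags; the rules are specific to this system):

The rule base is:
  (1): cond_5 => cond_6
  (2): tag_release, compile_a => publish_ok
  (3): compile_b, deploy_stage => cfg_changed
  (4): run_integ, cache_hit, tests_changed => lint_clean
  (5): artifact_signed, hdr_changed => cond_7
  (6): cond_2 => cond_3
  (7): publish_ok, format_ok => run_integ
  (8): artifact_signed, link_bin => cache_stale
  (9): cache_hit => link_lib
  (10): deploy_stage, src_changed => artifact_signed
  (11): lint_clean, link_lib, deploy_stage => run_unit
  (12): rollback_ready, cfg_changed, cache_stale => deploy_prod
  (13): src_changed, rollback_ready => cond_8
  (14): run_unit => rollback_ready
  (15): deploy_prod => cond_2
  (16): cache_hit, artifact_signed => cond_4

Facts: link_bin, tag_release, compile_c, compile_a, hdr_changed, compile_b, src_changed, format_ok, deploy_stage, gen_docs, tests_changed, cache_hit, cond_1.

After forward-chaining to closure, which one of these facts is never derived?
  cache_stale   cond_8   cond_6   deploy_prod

cond_6

Round 1: (2) [tag_release, compile_a => publish_ok]; (3) [compile_b, deploy_stage => cfg_changed]; (9) [cache_hit => link_lib]; (10) [deploy_stage, src_changed => artifact_signed]. Adds publish_ok, cfg_changed, link_lib, artifact_signed.
Round 2: (5) [artifact_signed, hdr_changed => cond_7]; (7) [publish_ok, format_ok => run_integ]; (8) [artifact_signed, link_bin => cache_stale]; (16) [cache_hit, artifact_signed => cond_4]. Adds cond_7, run_integ, cache_stale, cond_4.
Round 3: (4) [run_integ, cache_hit, tests_changed => lint_clean]. Adds lint_clean.
Round 4: (11) [lint_clean, link_lib, deploy_stage => run_unit]. Adds run_unit.
Round 5: (14) [run_unit => rollback_ready]. Adds rollback_ready.
Round 6: (12) [rollback_ready, cfg_changed, cache_stale => deploy_prod]; (13) [src_changed, rollback_ready => cond_8]. Adds deploy_prod, cond_8.
Round 7: (15) [deploy_prod => cond_2]. Adds cond_2.
Round 8: (6) [cond_2 => cond_3]. Adds cond_3.
Derived: cache_stale (round 2), deploy_prod (round 6), cond_8 (round 6). cond_6 never appears in any round.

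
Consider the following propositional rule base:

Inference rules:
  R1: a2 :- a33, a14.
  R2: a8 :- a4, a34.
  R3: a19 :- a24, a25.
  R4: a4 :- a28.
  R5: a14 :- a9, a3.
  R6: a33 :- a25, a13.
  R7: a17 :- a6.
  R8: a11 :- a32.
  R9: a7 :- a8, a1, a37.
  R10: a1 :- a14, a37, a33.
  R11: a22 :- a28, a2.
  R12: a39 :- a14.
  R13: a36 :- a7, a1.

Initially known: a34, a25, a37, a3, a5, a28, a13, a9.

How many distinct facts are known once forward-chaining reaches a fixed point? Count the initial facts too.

Round 1: R4 [a4 :- a28.]; R5 [a14 :- a9, a3.]; R6 [a33 :- a25, a13.]. New: a4, a14, a33.
Round 2: R1 [a2 :- a33, a14.]; R2 [a8 :- a4, a34.]; R10 [a1 :- a14, a37, a33.]; R12 [a39 :- a14.]. New: a2, a8, a1, a39.
Round 3: R9 [a7 :- a8, a1, a37.]; R11 [a22 :- a28, a2.]. New: a7, a22.
Round 4: R13 [a36 :- a7, a1.]. New: a36.
Closure: {a1, a13, a14, a2, a22, a25, a28, a3, a33, a34, a36, a37, a39, a4, a5, a7, a8, a9} — 18 facts.

18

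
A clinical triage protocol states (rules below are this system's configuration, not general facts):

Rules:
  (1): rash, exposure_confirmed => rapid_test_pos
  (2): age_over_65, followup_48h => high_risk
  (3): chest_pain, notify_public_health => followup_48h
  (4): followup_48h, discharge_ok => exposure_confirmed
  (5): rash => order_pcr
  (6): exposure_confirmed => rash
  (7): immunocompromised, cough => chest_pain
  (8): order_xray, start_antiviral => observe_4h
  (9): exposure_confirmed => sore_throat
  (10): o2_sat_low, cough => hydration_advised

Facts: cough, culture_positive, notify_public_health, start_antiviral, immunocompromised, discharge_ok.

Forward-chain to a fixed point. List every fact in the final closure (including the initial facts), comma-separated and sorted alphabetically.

Round 1: (7) [immunocompromised, cough => chest_pain]. New: chest_pain.
Round 2: (3) [chest_pain, notify_public_health => followup_48h]. New: followup_48h.
Round 3: (4) [followup_48h, discharge_ok => exposure_confirmed]. New: exposure_confirmed.
Round 4: (6) [exposure_confirmed => rash]; (9) [exposure_confirmed => sore_throat]. New: rash, sore_throat.
Round 5: (1) [rash, exposure_confirmed => rapid_test_pos]; (5) [rash => order_pcr]. New: rapid_test_pos, order_pcr.

chest_pain, cough, culture_positive, discharge_ok, exposure_confirmed, followup_48h, immunocompromised, notify_public_health, order_pcr, rapid_test_pos, rash, sore_throat, start_antiviral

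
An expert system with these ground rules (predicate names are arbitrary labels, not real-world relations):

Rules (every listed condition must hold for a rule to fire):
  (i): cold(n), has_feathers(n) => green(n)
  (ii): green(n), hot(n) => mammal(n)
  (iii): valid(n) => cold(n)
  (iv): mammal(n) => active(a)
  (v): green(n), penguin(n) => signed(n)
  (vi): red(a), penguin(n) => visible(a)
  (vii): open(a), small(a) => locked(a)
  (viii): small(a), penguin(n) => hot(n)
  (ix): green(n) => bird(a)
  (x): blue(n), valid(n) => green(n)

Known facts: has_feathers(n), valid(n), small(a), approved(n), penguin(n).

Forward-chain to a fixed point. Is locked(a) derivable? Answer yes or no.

Round 1 — (iii), (viii), derive cold(n), hot(n).
Round 2 — (i), derive green(n).
Round 3 — (ii), (v), (ix), derive mammal(n), signed(n), bird(a).
Round 4 — (iv), derive active(a).
Fixed point reached. locked(a) is concluded only by (vii); (vii) needs open(a) (never derived).

no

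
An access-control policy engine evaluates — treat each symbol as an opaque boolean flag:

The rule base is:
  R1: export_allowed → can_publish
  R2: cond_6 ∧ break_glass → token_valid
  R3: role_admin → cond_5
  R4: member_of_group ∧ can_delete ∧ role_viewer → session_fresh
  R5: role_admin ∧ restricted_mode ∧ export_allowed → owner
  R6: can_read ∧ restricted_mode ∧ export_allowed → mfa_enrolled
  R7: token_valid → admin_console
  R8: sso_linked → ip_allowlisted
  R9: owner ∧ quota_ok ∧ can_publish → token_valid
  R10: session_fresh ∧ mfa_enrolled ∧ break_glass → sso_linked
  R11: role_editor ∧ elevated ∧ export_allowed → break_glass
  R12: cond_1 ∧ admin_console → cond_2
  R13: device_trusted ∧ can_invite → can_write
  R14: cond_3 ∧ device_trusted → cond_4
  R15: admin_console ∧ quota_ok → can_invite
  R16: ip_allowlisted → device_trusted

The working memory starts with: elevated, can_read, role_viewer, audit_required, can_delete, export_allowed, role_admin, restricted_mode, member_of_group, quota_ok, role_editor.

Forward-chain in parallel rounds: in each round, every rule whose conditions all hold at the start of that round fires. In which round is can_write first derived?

Round 1 — R1, R3, R4, R5, R6, R11, derive can_publish, cond_5, session_fresh, owner, mfa_enrolled, break_glass.
Round 2 — R9, R10, derive token_valid, sso_linked.
Round 3 — R7, R8, derive admin_console, ip_allowlisted.
Round 4 — R15, R16, derive can_invite, device_trusted.
Round 5 — R13, derive can_write.
can_write first appears in round 5.

5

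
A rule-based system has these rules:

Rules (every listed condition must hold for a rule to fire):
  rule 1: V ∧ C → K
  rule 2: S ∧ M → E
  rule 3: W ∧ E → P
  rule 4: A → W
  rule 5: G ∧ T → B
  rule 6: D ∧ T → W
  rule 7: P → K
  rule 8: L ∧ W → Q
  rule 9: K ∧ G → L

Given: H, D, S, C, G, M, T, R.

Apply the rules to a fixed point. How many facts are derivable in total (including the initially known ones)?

15

Round 1 fires rule 2, rule 5, rule 6, giving E, B, W.
Round 2 fires rule 3, giving P.
Round 3 fires rule 7, giving K.
Round 4 fires rule 9, giving L.
Round 5 fires rule 8, giving Q.
Closure: {B, C, D, E, G, H, K, L, M, P, Q, R, S, T, W} — 15 facts.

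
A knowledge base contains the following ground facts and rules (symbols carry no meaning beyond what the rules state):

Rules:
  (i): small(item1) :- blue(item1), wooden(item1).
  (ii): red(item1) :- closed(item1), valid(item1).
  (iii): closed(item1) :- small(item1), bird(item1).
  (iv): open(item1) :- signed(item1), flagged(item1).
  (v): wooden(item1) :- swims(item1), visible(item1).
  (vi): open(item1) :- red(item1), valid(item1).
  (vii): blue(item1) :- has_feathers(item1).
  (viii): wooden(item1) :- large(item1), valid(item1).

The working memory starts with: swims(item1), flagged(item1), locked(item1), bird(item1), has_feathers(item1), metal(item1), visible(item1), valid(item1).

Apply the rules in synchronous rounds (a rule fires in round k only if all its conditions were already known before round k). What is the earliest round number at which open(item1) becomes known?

5

Round 1 fires (v), (vii), giving wooden(item1), blue(item1).
Round 2 fires (i), giving small(item1).
Round 3 fires (iii), giving closed(item1).
Round 4 fires (ii), giving red(item1).
Round 5 fires (vi), giving open(item1).
open(item1) first appears in round 5.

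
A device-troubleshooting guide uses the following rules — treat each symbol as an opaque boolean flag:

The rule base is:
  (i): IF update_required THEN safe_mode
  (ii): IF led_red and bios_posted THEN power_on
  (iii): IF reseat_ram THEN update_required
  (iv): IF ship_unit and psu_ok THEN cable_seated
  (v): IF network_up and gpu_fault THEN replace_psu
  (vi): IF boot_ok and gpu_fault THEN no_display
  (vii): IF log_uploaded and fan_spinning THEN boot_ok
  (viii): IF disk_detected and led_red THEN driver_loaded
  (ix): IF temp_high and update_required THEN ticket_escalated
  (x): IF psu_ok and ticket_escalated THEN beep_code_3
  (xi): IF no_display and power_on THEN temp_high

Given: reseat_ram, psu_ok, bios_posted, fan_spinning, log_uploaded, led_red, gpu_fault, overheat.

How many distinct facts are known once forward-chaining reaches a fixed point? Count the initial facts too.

16

[1] (ii) [IF led_red and bios_posted THEN power_on]; (iii) [IF reseat_ram THEN update_required]; (vii) [IF log_uploaded and fan_spinning THEN boot_ok]. ⇒ new: power_on, update_required, boot_ok.
[2] (i) [IF update_required THEN safe_mode]; (vi) [IF boot_ok and gpu_fault THEN no_display]. ⇒ new: safe_mode, no_display.
[3] (xi) [IF no_display and power_on THEN temp_high]. ⇒ new: temp_high.
[4] (ix) [IF temp_high and update_required THEN ticket_escalated]. ⇒ new: ticket_escalated.
[5] (x) [IF psu_ok and ticket_escalated THEN beep_code_3]. ⇒ new: beep_code_3.
Closure: {beep_code_3, bios_posted, boot_ok, fan_spinning, gpu_fault, led_red, log_uploaded, no_display, overheat, power_on, psu_ok, reseat_ram, safe_mode, temp_high, ticket_escalated, update_required} — 16 facts.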